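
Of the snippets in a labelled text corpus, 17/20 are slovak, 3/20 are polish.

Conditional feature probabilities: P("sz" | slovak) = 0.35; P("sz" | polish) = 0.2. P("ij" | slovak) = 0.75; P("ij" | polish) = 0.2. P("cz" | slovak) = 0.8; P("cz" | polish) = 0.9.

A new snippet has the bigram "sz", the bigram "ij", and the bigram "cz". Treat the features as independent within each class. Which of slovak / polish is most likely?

slovak: 0.85 × 0.35 × 0.75 × 0.8 = 0.1785
polish: 0.15 × 0.2 × 0.2 × 0.9 = 0.0054
Highest score → slovak.

slovak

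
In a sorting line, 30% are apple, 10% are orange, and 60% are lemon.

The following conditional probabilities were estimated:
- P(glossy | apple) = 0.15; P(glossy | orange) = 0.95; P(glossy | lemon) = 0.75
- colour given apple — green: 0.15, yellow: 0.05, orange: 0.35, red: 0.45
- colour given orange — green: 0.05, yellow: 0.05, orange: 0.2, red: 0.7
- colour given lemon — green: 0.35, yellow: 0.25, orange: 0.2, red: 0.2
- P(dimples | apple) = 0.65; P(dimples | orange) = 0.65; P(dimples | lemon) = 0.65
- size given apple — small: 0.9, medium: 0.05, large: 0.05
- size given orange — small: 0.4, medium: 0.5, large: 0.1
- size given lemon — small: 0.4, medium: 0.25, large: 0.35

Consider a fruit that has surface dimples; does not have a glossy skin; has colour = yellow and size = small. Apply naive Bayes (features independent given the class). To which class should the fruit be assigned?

lemon

apple: 0.3 × (1−0.15) × 0.05 × 0.65 × 0.9 = 0.00745875
orange: 0.1 × (1−0.95) × 0.05 × 0.65 × 0.4 = 0.000065
lemon: 0.6 × (1−0.75) × 0.25 × 0.65 × 0.4 = 0.00975
Highest score → lemon.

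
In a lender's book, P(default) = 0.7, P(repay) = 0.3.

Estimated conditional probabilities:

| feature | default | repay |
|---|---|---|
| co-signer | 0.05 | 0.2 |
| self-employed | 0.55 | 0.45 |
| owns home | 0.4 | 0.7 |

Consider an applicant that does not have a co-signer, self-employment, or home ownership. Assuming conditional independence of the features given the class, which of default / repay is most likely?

default

default: 0.7 × (1−0.05) × (1−0.55) × (1−0.4) = 0.17955
repay: 0.3 × (1−0.2) × (1−0.45) × (1−0.7) = 0.0396
Highest score → default.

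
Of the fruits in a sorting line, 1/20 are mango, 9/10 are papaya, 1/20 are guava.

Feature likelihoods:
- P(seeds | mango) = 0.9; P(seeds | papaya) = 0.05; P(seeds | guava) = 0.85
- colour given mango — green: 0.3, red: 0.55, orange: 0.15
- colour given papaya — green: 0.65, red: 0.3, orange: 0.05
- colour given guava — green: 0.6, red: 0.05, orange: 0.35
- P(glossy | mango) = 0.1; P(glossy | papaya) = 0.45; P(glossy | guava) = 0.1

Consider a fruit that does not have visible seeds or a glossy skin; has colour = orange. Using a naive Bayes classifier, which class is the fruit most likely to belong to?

mango: 0.05 × (1−0.9) × 0.15 × (1−0.1) = 0.000675
papaya: 0.9 × (1−0.05) × 0.05 × (1−0.45) = 0.0235125
guava: 0.05 × (1−0.85) × 0.35 × (1−0.1) = 0.0023625
Highest score → papaya.

papaya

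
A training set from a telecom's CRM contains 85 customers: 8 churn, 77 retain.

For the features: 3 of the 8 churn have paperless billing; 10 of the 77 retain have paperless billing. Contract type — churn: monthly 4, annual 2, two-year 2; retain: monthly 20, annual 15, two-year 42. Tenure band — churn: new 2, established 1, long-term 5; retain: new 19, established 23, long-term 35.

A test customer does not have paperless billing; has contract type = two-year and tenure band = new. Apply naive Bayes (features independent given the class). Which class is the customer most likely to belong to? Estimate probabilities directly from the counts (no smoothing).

churn: (8/85) × (5/8) × (2/8) × (2/8) ≈ 0.00367647
retain: (77/85) × (67/77) × (42/77) × (19/77) ≈ 0.106091
Highest score → retain.

retain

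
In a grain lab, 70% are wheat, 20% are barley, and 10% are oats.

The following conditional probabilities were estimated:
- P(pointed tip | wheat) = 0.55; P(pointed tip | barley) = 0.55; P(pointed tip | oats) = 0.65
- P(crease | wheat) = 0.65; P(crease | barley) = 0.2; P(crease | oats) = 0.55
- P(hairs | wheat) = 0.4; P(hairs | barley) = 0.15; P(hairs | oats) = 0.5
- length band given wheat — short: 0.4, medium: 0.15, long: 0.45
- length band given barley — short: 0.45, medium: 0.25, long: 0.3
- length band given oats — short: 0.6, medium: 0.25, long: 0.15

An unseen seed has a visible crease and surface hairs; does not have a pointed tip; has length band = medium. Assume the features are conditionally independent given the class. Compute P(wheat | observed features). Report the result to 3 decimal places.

wheat: 0.7 × (1−0.55) × 0.65 × 0.4 × 0.15 = 0.012285
barley: 0.2 × (1−0.55) × 0.2 × 0.15 × 0.25 = 0.000675
oats: 0.1 × (1−0.65) × 0.55 × 0.5 × 0.25 = 0.00240625
P(wheat | x) = 0.012285 / 0.01536625 ≈ 0.799

0.799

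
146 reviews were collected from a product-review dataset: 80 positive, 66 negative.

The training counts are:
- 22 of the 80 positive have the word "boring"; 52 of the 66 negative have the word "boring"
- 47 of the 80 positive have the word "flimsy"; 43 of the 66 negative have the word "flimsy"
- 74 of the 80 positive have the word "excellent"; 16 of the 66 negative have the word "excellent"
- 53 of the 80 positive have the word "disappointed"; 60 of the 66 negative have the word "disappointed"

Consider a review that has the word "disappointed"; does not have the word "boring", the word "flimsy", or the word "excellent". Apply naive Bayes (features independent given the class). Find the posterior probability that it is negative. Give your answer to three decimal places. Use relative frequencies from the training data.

0.739

positive: (80/146) × (58/80) × (33/80) × (6/80) × (53/80) ≈ 0.00814228
negative: (66/146) × (14/66) × (23/66) × (50/66) × (60/66) ≈ 0.023014
P(negative | x) = 0.023014 / 0.03115628 ≈ 0.739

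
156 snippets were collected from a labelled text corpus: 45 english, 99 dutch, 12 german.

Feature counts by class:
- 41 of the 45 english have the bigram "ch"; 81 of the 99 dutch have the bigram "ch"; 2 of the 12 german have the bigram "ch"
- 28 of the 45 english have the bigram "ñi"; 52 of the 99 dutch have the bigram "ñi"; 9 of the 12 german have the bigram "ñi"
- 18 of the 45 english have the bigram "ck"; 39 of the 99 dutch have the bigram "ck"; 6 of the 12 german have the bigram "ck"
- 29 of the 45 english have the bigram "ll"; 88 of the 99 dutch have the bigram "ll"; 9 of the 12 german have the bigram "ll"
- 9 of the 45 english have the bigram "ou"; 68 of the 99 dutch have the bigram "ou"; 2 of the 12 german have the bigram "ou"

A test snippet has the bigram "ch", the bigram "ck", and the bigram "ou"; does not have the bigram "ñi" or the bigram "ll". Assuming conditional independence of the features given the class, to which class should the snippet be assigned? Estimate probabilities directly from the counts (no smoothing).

dutch

english: (45/156) × (41/45) × (17/45) × (18/45) × (16/45) × (9/45) ≈ 0.00282418
dutch: (99/156) × (81/99) × (47/99) × (39/99) × (11/99) × (68/99) ≈ 0.00741112
german: (12/156) × (2/12) × (3/12) × (6/12) × (3/12) × (2/12) ≈ 0.0000667735
Highest score → dutch.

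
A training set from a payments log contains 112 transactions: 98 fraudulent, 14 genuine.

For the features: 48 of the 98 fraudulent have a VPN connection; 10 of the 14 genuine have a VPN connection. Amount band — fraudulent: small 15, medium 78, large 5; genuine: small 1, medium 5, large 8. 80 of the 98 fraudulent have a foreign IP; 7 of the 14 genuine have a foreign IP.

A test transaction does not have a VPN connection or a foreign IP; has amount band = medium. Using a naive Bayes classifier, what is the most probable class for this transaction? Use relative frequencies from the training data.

fraudulent

fraudulent: (98/112) × (50/98) × (78/98) × (18/98) ≈ 0.065263
genuine: (14/112) × (4/14) × (5/14) × (7/14) ≈ 0.00637755
Highest score → fraudulent.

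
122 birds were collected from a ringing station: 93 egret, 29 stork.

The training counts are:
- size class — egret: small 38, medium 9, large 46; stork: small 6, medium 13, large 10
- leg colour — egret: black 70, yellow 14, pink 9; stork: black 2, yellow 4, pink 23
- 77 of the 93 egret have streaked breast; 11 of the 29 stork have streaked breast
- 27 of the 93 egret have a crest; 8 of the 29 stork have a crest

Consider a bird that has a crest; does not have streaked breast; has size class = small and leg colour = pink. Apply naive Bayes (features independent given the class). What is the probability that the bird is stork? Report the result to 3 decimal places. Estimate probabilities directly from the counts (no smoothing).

0.816

egret: (93/122) × (38/93) × (9/93) × (16/93) × (27/93) ≈ 0.00150557
stork: (29/122) × (6/29) × (23/29) × (18/29) × (8/29) ≈ 0.00667864
P(stork | x) = 0.00667864 / 0.00818421 ≈ 0.816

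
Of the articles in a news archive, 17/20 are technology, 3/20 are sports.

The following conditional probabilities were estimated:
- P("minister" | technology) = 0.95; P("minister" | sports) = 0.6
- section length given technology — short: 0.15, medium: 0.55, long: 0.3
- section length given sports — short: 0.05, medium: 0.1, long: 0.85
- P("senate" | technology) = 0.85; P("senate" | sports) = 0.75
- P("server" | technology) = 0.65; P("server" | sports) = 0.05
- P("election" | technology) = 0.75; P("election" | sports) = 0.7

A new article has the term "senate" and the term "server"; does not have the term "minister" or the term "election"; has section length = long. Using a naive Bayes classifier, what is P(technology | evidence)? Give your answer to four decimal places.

0.7543

technology: 0.85 × (1−0.95) × 0.3 × 0.85 × 0.65 × (1−0.75) = 0.00176109375
sports: 0.15 × (1−0.6) × 0.85 × 0.75 × 0.05 × (1−0.7) = 0.00057375
P(technology | x) = 0.00176109375 / 0.00233484375 ≈ 0.7543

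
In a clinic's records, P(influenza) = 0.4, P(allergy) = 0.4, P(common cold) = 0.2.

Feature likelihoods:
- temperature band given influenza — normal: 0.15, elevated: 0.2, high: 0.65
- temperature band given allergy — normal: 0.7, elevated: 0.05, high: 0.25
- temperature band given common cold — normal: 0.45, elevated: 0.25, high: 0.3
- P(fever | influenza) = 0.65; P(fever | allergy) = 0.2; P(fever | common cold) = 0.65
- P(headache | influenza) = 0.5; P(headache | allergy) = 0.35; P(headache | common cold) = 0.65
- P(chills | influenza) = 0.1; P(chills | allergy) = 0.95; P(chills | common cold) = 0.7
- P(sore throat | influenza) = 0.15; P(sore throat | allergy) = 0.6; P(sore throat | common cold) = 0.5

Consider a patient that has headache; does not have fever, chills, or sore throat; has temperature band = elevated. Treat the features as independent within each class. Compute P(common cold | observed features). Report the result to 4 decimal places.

influenza: 0.4 × 0.2 × (1−0.65) × 0.5 × (1−0.1) × (1−0.15) = 0.01071
allergy: 0.4 × 0.05 × (1−0.2) × 0.35 × (1−0.95) × (1−0.6) = 0.000112
common cold: 0.2 × 0.25 × (1−0.65) × 0.65 × (1−0.7) × (1−0.5) = 0.00170625
P(common cold | x) = 0.00170625 / 0.01252825 ≈ 0.1362

0.1362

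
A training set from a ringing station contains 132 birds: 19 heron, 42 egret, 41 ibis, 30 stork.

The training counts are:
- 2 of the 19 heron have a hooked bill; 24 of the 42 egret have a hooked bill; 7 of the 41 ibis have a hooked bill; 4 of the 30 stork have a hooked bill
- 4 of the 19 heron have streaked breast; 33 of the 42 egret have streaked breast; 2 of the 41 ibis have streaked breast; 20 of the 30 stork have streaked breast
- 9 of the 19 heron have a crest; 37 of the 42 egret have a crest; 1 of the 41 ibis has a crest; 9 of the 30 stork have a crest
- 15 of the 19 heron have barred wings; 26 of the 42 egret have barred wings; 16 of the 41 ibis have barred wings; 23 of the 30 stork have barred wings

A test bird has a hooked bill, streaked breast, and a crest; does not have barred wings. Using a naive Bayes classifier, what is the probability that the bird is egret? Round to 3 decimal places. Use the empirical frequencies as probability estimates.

0.964

heron: (19/132) × (2/19) × (4/19) × (9/19) × (4/19) ≈ 0.000318096
egret: (42/132) × (24/42) × (33/42) × (37/42) × (16/42) ≈ 0.047943
ibis: (41/132) × (7/41) × (2/41) × (1/41) × (25/41) ≈ 0.0000384718
stork: (30/132) × (4/30) × (20/30) × (9/30) × (7/30) ≈ 0.00141414
P(egret | x) = 0.047943 / 0.0497137078 ≈ 0.964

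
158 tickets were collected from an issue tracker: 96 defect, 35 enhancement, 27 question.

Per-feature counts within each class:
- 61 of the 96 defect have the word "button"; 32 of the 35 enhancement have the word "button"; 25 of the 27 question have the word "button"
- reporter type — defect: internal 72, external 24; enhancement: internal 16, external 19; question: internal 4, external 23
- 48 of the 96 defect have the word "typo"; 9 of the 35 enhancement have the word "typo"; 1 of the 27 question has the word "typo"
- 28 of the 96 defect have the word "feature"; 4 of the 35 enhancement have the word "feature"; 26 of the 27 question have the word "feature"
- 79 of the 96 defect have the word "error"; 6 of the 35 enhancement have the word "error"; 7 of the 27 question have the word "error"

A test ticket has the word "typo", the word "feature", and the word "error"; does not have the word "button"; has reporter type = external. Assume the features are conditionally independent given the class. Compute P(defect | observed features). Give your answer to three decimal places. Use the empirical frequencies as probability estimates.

defect: (96/158) × (35/96) × (24/96) × (48/96) × (28/96) × (79/96) ≈ 0.00664605
enhancement: (35/158) × (3/35) × (19/35) × (9/35) × (4/35) × (6/35) ≈ 0.0000519277
question: (27/158) × (2/27) × (23/27) × (1/27) × (26/27) × (7/27) ≈ 0.000099705
P(defect | x) = 0.00664605 / 0.0067976827 ≈ 0.978

0.978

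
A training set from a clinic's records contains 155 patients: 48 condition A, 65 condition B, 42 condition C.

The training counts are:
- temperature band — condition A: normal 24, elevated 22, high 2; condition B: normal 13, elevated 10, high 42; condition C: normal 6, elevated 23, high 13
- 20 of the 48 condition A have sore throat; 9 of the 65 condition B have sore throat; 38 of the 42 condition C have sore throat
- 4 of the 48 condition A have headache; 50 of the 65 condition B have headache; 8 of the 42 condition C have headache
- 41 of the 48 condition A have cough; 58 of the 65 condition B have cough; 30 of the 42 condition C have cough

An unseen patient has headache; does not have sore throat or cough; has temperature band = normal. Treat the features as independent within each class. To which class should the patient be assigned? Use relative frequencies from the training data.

condition B

condition A: (48/155) × (24/48) × (28/48) × (4/48) × (7/48) ≈ 0.00109767
condition B: (65/155) × (13/65) × (56/65) × (50/65) × (7/65) ≈ 0.00598588
condition C: (42/155) × (6/42) × (4/42) × (8/42) × (12/42) ≈ 0.000200633
Highest score → condition B.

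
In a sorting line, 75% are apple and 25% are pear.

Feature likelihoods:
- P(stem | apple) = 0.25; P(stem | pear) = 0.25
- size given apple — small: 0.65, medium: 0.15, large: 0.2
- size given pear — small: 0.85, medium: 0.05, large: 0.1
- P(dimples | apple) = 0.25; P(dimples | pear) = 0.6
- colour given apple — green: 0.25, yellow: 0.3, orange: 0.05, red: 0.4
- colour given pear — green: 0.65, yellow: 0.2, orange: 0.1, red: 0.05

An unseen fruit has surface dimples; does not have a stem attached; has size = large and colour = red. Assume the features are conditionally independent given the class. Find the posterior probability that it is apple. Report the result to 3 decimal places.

apple: 0.75 × (1−0.25) × 0.2 × 0.25 × 0.4 = 0.01125
pear: 0.25 × (1−0.25) × 0.1 × 0.6 × 0.05 = 0.0005625
P(apple | x) = 0.01125 / 0.0118125 ≈ 0.952

0.952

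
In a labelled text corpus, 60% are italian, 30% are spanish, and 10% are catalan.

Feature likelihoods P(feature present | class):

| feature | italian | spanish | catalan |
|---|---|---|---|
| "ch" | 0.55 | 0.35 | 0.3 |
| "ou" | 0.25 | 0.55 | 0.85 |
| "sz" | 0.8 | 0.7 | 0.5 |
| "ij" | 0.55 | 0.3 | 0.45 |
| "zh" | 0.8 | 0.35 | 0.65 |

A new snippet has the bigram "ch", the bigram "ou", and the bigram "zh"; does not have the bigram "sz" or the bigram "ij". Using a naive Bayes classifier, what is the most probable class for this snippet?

italian: 0.6 × 0.55 × 0.25 × (1−0.8) × (1−0.55) × 0.8 = 0.00594
spanish: 0.3 × 0.35 × 0.55 × (1−0.7) × (1−0.3) × 0.35 = 0.004244625
catalan: 0.1 × 0.3 × 0.85 × (1−0.5) × (1−0.45) × 0.65 = 0.004558125
Highest score → italian.

italian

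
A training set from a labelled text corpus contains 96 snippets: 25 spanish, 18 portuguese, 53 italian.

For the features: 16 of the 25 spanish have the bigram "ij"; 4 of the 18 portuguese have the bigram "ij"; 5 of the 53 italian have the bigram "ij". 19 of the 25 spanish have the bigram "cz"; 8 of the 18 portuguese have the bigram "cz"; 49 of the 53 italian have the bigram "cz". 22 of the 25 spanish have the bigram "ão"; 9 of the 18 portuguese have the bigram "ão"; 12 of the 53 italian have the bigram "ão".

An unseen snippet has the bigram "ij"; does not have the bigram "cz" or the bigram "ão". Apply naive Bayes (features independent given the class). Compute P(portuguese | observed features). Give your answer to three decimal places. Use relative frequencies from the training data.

0.596

spanish: (25/96) × (16/25) × (6/25) × (3/25) = 0.0048
portuguese: (18/96) × (4/18) × (10/18) × (9/18) ≈ 0.0115741
italian: (53/96) × (5/53) × (4/53) × (41/53) ≈ 0.00304082
P(portuguese | x) = 0.0115741 / 0.01941492 ≈ 0.596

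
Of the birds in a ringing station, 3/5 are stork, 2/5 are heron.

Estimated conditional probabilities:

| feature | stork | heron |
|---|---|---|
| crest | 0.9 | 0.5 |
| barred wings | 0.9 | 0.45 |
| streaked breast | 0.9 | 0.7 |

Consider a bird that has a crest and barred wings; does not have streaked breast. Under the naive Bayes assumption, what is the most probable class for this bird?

stork

stork: 0.6 × 0.9 × 0.9 × (1−0.9) = 0.0486
heron: 0.4 × 0.5 × 0.45 × (1−0.7) = 0.027
Highest score → stork.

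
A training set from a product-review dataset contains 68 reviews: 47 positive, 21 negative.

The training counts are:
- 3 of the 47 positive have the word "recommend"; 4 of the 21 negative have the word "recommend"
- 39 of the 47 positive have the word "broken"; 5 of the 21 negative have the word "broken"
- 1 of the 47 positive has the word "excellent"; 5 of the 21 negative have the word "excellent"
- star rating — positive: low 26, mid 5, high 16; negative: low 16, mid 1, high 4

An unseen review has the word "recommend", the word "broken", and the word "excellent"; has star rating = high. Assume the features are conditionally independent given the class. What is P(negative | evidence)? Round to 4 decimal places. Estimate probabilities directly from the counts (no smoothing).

positive: (47/68) × (3/47) × (39/47) × (1/47) × (16/47) ≈ 0.000265157
negative: (21/68) × (4/21) × (5/21) × (5/21) × (4/21) ≈ 0.000635175
P(negative | x) = 0.000635175 / 0.000900332 ≈ 0.7055

0.7055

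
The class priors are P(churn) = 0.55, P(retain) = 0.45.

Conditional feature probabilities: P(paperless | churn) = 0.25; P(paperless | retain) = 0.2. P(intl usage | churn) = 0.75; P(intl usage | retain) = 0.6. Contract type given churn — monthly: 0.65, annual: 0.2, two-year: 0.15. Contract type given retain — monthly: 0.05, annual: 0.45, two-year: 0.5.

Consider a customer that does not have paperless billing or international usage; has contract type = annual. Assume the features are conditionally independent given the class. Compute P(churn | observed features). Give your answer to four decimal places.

0.2414

churn: 0.55 × (1−0.25) × (1−0.75) × 0.2 = 0.020625
retain: 0.45 × (1−0.2) × (1−0.6) × 0.45 = 0.0648
P(churn | x) = 0.020625 / 0.085425 ≈ 0.2414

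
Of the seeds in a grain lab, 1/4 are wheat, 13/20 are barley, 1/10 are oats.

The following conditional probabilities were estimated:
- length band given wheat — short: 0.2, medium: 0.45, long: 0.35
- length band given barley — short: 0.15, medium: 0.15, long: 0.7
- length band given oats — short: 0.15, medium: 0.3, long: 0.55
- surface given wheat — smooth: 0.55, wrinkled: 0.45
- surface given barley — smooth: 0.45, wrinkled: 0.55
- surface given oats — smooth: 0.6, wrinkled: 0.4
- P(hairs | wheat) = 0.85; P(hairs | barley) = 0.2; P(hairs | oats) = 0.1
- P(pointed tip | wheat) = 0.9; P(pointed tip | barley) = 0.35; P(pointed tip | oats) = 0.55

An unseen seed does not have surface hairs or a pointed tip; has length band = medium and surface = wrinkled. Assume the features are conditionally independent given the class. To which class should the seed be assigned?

barley

wheat: 0.25 × 0.45 × 0.45 × (1−0.85) × (1−0.9) = 0.000759375
barley: 0.65 × 0.15 × 0.55 × (1−0.2) × (1−0.35) = 0.027885
oats: 0.1 × 0.3 × 0.4 × (1−0.1) × (1−0.55) = 0.00486
Highest score → barley.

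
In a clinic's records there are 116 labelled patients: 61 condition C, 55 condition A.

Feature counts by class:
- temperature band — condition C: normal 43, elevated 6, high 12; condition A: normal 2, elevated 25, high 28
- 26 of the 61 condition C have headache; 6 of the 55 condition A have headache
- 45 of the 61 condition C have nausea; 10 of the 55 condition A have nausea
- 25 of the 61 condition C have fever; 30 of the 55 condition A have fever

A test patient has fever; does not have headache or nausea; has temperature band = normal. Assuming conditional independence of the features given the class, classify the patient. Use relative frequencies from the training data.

condition C

condition C: (61/116) × (43/61) × (35/61) × (16/61) × (25/61) ≈ 0.0228638
condition A: (55/116) × (2/55) × (49/55) × (45/55) × (30/55) ≈ 0.0068551
Highest score → condition C.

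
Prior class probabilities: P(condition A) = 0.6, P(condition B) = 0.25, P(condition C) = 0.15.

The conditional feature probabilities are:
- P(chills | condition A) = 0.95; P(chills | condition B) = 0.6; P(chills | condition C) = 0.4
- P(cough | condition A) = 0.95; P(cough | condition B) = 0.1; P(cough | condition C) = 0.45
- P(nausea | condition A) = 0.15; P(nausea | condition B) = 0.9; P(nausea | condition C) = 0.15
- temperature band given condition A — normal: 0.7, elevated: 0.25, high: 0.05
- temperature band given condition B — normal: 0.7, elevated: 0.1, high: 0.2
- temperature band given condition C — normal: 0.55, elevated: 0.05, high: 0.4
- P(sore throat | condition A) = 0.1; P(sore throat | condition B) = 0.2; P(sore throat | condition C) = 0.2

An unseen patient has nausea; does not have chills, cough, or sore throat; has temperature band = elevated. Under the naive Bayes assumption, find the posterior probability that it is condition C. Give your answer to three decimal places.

0.043

condition A: 0.6 × (1−0.95) × (1−0.95) × 0.15 × 0.25 × (1−0.1) = 0.000050625
condition B: 0.25 × (1−0.6) × (1−0.1) × 0.9 × 0.1 × (1−0.2) = 0.00648
condition C: 0.15 × (1−0.4) × (1−0.45) × 0.15 × 0.05 × (1−0.2) = 0.000297
P(condition C | x) = 0.000297 / 0.006827625 ≈ 0.043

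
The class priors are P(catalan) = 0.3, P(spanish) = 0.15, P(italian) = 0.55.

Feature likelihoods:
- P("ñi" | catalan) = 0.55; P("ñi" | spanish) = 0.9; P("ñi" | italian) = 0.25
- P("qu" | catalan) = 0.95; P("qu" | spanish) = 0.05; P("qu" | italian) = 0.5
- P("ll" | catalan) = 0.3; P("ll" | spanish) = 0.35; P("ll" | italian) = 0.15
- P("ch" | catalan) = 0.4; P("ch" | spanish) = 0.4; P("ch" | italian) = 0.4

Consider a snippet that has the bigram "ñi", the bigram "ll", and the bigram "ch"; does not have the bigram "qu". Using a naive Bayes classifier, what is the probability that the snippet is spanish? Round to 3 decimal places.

0.778

catalan: 0.3 × 0.55 × (1−0.95) × 0.3 × 0.4 = 0.00099
spanish: 0.15 × 0.9 × (1−0.05) × 0.35 × 0.4 = 0.017955
italian: 0.55 × 0.25 × (1−0.5) × 0.15 × 0.4 = 0.004125
P(spanish | x) = 0.017955 / 0.02307 ≈ 0.778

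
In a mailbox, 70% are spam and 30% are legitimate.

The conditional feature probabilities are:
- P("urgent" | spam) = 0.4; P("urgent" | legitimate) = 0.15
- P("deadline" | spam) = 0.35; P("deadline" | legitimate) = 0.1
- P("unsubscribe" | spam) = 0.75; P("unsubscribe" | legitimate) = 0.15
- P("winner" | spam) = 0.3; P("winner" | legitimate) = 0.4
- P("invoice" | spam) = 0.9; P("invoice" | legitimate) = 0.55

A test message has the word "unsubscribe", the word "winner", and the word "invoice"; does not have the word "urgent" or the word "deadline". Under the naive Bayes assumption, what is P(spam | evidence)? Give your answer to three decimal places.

0.880

spam: 0.7 × (1−0.4) × (1−0.35) × 0.75 × 0.3 × 0.9 = 0.0552825
legitimate: 0.3 × (1−0.15) × (1−0.1) × 0.15 × 0.4 × 0.55 = 0.0075735
P(spam | x) = 0.0552825 / 0.062856 ≈ 0.880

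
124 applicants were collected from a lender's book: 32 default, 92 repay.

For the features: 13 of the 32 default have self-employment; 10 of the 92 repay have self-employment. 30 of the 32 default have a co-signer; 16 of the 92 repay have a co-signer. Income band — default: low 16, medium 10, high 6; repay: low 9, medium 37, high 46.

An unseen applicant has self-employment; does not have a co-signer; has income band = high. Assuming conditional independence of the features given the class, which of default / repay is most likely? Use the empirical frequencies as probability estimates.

default: (32/124) × (13/32) × (2/32) × (6/32) ≈ 0.00122858
repay: (92/124) × (10/92) × (76/92) × (46/92) ≈ 0.03331
Highest score → repay.

repay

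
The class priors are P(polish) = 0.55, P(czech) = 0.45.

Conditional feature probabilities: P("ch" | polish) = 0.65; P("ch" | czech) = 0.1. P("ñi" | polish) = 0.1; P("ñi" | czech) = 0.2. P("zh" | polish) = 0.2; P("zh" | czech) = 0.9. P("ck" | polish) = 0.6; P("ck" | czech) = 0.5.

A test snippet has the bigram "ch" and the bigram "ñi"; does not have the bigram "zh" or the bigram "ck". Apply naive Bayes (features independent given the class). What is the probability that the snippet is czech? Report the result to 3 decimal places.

0.038

polish: 0.55 × 0.65 × 0.1 × (1−0.2) × (1−0.6) = 0.01144
czech: 0.45 × 0.1 × 0.2 × (1−0.9) × (1−0.5) = 0.00045
P(czech | x) = 0.00045 / 0.01189 ≈ 0.038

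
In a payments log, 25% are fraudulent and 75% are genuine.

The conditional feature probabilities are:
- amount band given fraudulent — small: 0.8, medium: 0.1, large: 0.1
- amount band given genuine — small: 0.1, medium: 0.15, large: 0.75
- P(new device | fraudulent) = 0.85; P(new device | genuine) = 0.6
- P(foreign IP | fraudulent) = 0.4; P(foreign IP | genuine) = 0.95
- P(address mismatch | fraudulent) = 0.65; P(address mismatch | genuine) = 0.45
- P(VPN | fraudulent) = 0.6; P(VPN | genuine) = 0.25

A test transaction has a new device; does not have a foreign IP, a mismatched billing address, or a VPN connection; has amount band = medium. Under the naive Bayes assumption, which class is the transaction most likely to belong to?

fraudulent: 0.25 × 0.1 × 0.85 × (1−0.4) × (1−0.65) × (1−0.6) = 0.001785
genuine: 0.75 × 0.15 × 0.6 × (1−0.95) × (1−0.45) × (1−0.25) = 0.0013921875
Highest score → fraudulent.

fraudulent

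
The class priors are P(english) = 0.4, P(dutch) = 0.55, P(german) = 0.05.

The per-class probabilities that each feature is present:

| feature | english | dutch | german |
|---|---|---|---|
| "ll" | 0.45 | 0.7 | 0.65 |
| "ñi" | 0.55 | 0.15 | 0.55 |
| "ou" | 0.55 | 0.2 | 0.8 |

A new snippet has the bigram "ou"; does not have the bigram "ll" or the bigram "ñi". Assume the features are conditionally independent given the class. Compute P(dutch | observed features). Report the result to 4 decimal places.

0.3159

english: 0.4 × (1−0.45) × (1−0.55) × 0.55 = 0.05445
dutch: 0.55 × (1−0.7) × (1−0.15) × 0.2 = 0.02805
german: 0.05 × (1−0.65) × (1−0.55) × 0.8 = 0.0063
P(dutch | x) = 0.02805 / 0.0888 ≈ 0.3159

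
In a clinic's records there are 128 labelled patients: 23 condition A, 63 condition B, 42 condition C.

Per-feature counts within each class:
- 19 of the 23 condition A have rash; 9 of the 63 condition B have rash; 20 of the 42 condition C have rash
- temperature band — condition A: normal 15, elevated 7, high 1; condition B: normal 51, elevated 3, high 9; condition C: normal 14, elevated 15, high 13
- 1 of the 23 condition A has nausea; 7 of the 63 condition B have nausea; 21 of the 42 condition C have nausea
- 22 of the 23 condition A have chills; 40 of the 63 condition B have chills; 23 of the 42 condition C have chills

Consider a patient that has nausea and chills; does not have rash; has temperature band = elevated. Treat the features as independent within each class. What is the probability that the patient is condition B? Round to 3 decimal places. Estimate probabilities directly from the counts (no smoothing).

0.076

condition A: (23/128) × (4/23) × (7/23) × (1/23) × (22/23) ≈ 0.000395537
condition B: (63/128) × (54/63) × (3/63) × (7/63) × (40/63) ≈ 0.00141723
condition C: (42/128) × (22/42) × (15/42) × (21/42) × (23/42) ≈ 0.0168075
P(condition B | x) = 0.00141723 / 0.018620267 ≈ 0.076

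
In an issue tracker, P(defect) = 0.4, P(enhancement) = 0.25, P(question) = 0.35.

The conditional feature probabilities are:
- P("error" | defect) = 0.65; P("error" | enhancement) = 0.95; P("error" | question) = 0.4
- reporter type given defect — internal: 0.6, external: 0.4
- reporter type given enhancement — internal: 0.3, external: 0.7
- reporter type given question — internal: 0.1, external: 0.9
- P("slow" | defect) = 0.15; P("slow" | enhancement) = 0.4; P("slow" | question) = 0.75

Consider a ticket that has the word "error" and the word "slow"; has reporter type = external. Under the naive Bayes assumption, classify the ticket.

question

defect: 0.4 × 0.65 × 0.4 × 0.15 = 0.0156
enhancement: 0.25 × 0.95 × 0.7 × 0.4 = 0.0665
question: 0.35 × 0.4 × 0.9 × 0.75 = 0.0945
Highest score → question.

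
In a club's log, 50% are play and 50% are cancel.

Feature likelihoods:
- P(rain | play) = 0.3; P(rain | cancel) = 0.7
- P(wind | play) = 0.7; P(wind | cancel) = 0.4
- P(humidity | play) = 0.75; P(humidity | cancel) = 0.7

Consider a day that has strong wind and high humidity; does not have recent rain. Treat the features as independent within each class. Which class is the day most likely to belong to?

play: 0.5 × (1−0.3) × 0.7 × 0.75 = 0.18375
cancel: 0.5 × (1−0.7) × 0.4 × 0.7 = 0.042
Highest score → play.

play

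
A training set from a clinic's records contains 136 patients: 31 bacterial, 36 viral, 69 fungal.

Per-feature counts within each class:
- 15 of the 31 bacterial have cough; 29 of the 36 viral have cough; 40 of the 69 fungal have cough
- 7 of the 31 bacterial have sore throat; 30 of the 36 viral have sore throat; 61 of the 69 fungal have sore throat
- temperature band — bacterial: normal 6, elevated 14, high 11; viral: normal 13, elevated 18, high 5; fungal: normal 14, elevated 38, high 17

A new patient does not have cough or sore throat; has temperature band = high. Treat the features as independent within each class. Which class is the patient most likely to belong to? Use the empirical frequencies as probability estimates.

bacterial

bacterial: (31/136) × (16/31) × (24/31) × (11/31) ≈ 0.0323193
viral: (36/136) × (7/36) × (6/36) × (5/36) ≈ 0.00119145
fungal: (69/136) × (29/69) × (8/69) × (17/69) ≈ 0.00609116
Highest score → bacterial.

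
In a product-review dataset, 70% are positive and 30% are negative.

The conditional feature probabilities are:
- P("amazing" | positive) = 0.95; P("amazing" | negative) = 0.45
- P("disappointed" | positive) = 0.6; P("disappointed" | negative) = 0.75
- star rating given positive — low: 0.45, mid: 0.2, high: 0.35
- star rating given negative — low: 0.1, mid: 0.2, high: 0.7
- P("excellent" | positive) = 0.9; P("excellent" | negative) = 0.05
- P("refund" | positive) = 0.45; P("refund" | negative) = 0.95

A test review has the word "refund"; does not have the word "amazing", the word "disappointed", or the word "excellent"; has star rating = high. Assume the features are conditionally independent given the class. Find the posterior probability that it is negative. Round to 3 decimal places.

0.992

positive: 0.7 × (1−0.95) × (1−0.6) × 0.35 × (1−0.9) × 0.45 = 0.0002205
negative: 0.3 × (1−0.45) × (1−0.75) × 0.7 × (1−0.05) × 0.95 = 0.0260596875
P(negative | x) = 0.0260596875 / 0.0262801875 ≈ 0.992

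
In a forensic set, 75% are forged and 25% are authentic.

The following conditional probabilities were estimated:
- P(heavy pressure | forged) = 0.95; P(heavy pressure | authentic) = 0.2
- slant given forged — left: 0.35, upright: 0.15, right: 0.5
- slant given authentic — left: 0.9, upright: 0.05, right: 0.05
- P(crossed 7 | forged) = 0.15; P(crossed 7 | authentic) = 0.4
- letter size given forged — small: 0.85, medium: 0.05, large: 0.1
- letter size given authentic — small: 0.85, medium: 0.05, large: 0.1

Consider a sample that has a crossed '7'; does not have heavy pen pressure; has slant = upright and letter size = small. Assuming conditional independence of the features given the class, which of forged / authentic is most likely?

authentic

forged: 0.75 × (1−0.95) × 0.15 × 0.15 × 0.85 = 0.0007171875
authentic: 0.25 × (1−0.2) × 0.05 × 0.4 × 0.85 = 0.0034
Highest score → authentic.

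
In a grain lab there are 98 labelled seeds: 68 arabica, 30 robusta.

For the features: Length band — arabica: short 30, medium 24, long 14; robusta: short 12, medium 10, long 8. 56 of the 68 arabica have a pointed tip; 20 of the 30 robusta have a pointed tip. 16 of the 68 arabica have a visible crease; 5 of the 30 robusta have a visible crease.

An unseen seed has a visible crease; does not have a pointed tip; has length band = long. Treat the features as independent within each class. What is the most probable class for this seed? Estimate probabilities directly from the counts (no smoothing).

arabica

arabica: (68/98) × (14/68) × (12/68) × (16/68) ≈ 0.00593178
robusta: (30/98) × (8/30) × (10/30) × (5/30) ≈ 0.00453515
Highest score → arabica.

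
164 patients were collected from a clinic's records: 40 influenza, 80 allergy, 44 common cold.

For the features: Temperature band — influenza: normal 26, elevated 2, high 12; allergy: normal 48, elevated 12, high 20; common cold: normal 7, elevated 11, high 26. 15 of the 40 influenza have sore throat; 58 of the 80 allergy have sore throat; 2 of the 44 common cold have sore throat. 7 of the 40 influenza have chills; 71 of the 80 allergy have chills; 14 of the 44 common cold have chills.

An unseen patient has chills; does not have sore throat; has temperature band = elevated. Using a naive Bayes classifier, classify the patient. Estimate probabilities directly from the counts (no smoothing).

common cold

influenza: (40/164) × (2/40) × (25/40) × (7/40) ≈ 0.00133384
allergy: (80/164) × (12/80) × (22/80) × (71/80) ≈ 0.0178582
common cold: (44/164) × (11/44) × (42/44) × (14/44) ≈ 0.0203714
Highest score → common cold.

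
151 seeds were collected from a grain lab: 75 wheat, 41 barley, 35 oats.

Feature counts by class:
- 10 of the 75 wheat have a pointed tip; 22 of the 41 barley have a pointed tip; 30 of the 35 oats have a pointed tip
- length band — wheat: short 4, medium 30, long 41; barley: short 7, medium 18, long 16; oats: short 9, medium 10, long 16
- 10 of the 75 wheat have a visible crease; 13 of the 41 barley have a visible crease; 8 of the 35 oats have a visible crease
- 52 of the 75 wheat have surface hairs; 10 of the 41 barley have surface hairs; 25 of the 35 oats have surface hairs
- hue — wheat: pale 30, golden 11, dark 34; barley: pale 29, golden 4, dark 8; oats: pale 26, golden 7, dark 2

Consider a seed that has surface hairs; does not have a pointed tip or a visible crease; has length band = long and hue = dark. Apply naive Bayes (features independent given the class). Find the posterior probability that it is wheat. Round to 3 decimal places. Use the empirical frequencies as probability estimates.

wheat: (75/151) × (65/75) × (41/75) × (65/75) × (52/75) × (34/75) ≈ 0.0641019
barley: (41/151) × (19/41) × (16/41) × (28/41) × (10/41) × (8/41) ≈ 0.00159591
oats: (35/151) × (5/35) × (16/35) × (27/35) × (25/35) × (2/35) ≈ 0.000476623
P(wheat | x) = 0.0641019 / 0.066174433 ≈ 0.969

0.969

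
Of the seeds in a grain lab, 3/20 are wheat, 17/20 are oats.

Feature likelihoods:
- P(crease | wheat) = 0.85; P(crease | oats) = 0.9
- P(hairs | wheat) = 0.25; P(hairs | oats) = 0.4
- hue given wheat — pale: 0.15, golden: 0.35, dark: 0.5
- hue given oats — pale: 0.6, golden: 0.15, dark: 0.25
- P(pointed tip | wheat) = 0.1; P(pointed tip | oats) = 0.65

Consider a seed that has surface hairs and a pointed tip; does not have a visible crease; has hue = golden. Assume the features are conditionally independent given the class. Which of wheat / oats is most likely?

oats

wheat: 0.15 × (1−0.85) × 0.25 × 0.35 × 0.1 = 0.000196875
oats: 0.85 × (1−0.9) × 0.4 × 0.15 × 0.65 = 0.003315
Highest score → oats.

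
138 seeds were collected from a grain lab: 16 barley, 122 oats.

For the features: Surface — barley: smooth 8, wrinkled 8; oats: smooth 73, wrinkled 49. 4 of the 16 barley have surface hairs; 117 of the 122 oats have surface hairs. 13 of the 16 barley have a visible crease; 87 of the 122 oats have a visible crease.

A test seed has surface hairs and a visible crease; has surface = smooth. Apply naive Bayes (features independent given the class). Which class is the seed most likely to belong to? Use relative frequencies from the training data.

barley: (16/138) × (8/16) × (4/16) × (13/16) ≈ 0.0117754
oats: (122/138) × (73/122) × (117/122) × (87/122) ≈ 0.361767
Highest score → oats.

oats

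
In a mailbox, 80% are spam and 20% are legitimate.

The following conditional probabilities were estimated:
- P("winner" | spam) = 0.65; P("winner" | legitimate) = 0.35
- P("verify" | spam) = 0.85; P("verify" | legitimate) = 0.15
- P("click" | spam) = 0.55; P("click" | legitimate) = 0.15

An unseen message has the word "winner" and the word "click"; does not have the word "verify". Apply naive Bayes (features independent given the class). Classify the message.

spam

spam: 0.8 × 0.65 × (1−0.85) × 0.55 = 0.0429
legitimate: 0.2 × 0.35 × (1−0.15) × 0.15 = 0.008925
Highest score → spam.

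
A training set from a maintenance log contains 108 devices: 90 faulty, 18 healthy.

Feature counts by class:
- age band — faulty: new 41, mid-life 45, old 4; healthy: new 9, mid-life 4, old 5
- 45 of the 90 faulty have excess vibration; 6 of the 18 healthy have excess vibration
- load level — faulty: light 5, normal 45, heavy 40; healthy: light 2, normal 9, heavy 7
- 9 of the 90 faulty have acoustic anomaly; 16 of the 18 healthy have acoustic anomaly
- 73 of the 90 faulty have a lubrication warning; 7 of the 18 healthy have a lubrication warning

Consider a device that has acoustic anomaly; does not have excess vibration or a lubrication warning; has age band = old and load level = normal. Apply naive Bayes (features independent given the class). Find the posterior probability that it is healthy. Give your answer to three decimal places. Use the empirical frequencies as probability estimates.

faulty: (90/108) × (4/90) × (45/90) × (45/90) × (9/90) × (17/90) ≈ 0.000174897
healthy: (18/108) × (5/18) × (12/18) × (9/18) × (16/18) × (11/18) ≈ 0.00838287
P(healthy | x) = 0.00838287 / 0.008557767 ≈ 0.980

0.980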